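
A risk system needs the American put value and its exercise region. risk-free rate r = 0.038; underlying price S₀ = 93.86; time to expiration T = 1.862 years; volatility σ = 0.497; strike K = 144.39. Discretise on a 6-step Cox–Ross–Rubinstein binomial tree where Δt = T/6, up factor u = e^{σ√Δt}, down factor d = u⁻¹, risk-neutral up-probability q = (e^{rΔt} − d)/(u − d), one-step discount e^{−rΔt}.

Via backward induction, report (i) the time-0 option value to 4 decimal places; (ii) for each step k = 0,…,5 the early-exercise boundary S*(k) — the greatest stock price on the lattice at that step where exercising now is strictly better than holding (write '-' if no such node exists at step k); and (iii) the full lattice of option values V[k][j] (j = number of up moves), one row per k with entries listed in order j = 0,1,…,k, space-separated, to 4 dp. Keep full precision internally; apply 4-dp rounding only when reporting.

price = 57.6396
boundary = - - 53.9507 71.1605 53.9507 71.1605
tree:
57.6396
73.5969 39.8338
90.4393 55.1380 22.3517
103.4870 73.2295 34.6829 8.0101
113.3791 90.4393 51.8584 14.8005 0.0000
120.8789 103.4870 73.2295 27.3472 0.0000 0.0000
126.5650 113.3791 90.4393 50.5300 0.0000 0.0000 0.0000

Δt=0.31033  u=1.31899  d=0.75816  q=0.45237  discount=0.98828
step 6 (expiry): payoffs max(K−S,0) = 126.5650 113.3791 90.4393 50.5300 0.0000 0.0000 0.0000
step 5: (k=5,j=0): S=23.5111, (K−S)⁺=120.8789, hold=119.1862 ⇒ V=120.8789 exercise | (k=5,j=1): S=40.9030, (K−S)⁺=103.4870, hold=101.7942 ⇒ V=103.4870 exercise | (k=5,j=2): S=71.1605, (K−S)⁺=73.2295, hold=71.5368 ⇒ V=73.2295 exercise | (k=5,j=3): S=123.8004, (K−S)⁺=20.5896, hold=27.3472 ⇒ V=27.3472 continue | (k=5,j=4): S=215.3801, (K−S)⁺=0.0000, hold=0.0000 ⇒ V=0.0000 continue | (k=5,j=5): S=374.7044, (K−S)⁺=0.0000, hold=0.0000 ⇒ V=0.0000 continue  boundary S*=71.1605
step 4: (k=4,j=0): S=31.0109, (K−S)⁺=113.3791, hold=111.6864 ⇒ V=113.3791 exercise | (k=4,j=1): S=53.9507, (K−S)⁺=90.4393, hold=88.7465 ⇒ V=90.4393 exercise | (k=4,j=2): S=93.8600, (K−S)⁺=50.5300, hold=51.8584 ⇒ V=51.8584 continue | (k=4,j=3): S=163.2916, (K−S)⁺=0.0000, hold=14.8005 ⇒ V=14.8005 continue | (k=4,j=4): S=284.0842, (K−S)⁺=0.0000, hold=0.0000 ⇒ V=0.0000 continue  boundary S*=53.9507
step 3: (k=3,j=0): S=40.9030, (K−S)⁺=103.4870, hold=101.7942 ⇒ V=103.4870 exercise | (k=3,j=1): S=71.1605, (K−S)⁺=73.2295, hold=72.1307 ⇒ V=73.2295 exercise | (k=3,j=2): S=123.8004, (K−S)⁺=20.5896, hold=34.6829 ⇒ V=34.6829 continue | (k=3,j=3): S=215.3801, (K−S)⁺=0.0000, hold=8.0101 ⇒ V=8.0101 continue  boundary S*=71.1605
step 2: (k=2,j=0): S=53.9507, (K−S)⁺=90.4393, hold=88.7465 ⇒ V=90.4393 exercise | (k=2,j=1): S=93.8600, (K−S)⁺=50.5300, hold=55.1380 ⇒ V=55.1380 continue | (k=2,j=2): S=163.2916, (K−S)⁺=0.0000, hold=22.3517 ⇒ V=22.3517 continue  boundary S*=53.9507
step 1: (k=1,j=0): S=71.1605, (K−S)⁺=73.2295, hold=73.5969 ⇒ V=73.5969 continue | (k=1,j=1): S=123.8004, (K−S)⁺=20.5896, hold=39.8338 ⇒ V=39.8338 continue  boundary S*=-
step 0: (k=0,j=0): S=93.8600, (K−S)⁺=50.5300, hold=57.6396 ⇒ V=57.6396 continue  boundary S*=-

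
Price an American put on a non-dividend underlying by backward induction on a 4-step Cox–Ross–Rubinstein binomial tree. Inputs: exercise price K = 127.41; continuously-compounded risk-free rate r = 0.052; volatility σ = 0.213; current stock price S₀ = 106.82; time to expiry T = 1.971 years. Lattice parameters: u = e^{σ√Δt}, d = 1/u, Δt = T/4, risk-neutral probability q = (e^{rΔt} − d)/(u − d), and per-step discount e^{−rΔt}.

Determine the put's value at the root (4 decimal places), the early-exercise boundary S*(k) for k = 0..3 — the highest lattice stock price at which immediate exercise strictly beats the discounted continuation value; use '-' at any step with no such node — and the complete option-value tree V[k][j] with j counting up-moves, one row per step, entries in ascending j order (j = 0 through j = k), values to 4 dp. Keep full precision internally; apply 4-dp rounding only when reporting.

price = 21.5491
boundary = - 91.9852 106.8200 91.9852
tree:
21.5491
35.4248 11.1762
48.1994 20.5900 3.9760
59.2000 35.4248 9.0480 0.0000
68.6728 48.1994 20.5900 0.0000 0.0000

Δt=0.49275, u=1.16127, d=0.86112, q=0.54916, disc=e^(-rΔt)=0.97470
k=4 terminal: V=max(K-S,0) → 68.6728 48.1994 20.5900 0.0000 0.0000
k=3: j=0 S=68.2100 intr=59.2000 cont=55.9768 V=59.2000[EX]; j=1 S=91.9852 intr=35.4248 cont=32.2017 V=35.4248[EX]; j=2 S=124.0473 intr=3.3627 cont=9.0480 V=9.0480[hold]; j=3 S=167.2849 intr=0.0000 cont=0.0000 V=0.0000[hold]  S*(3)=91.9852
k=2: j=0 S=79.2106 intr=48.1994 cont=44.9763 V=48.1994[EX]; j=1 S=106.8200 intr=20.5900 cont=20.4100 V=20.5900[EX]; j=2 S=144.0529 intr=0.0000 cont=3.9760 V=3.9760[hold]  S*(2)=106.8200
k=1: j=0 S=91.9852 intr=35.4248 cont=32.2017 V=35.4248[EX]; j=1 S=124.0473 intr=3.3627 cont=11.1762 V=11.1762[hold]  S*(1)=91.9852
k=0: j=0 S=106.8200 intr=20.5900 cont=21.5491 V=21.5491[hold]  S*(0)=-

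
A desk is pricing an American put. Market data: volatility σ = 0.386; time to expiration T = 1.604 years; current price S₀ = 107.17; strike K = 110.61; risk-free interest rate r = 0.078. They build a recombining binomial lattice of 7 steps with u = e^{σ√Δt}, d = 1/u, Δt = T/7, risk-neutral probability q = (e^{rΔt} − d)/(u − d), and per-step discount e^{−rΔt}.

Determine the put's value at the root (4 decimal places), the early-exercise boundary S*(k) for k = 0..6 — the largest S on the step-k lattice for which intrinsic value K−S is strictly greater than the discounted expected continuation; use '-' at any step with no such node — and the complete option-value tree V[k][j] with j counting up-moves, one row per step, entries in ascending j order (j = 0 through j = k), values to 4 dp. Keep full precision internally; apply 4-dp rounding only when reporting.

price = 17.5483
boundary = - - 74.0595 61.5651 74.0595 61.5651 74.0595
tree:
17.5483
25.7610 10.0460
36.5505 16.0017 4.5091
49.0449 24.6764 7.9864 1.2278
59.4314 36.5505 13.8042 2.5122 0.0000
68.0656 49.0449 23.0542 5.1402 0.0000 0.0000
75.2432 59.4314 36.5505 10.5176 0.0000 0.0000 0.0000
81.2099 68.0656 49.0449 21.5204 0.0000 0.0000 0.0000 0.0000

Δt=0.22914, u=1.20295, d=0.83129, q=0.50246, disc=e^(-rΔt)=0.98229
k=7 terminal: V=max(K-S,0) → 81.2099 68.0656 49.0449 21.5204 0.0000 0.0000 0.0000 0.0000
k=6: j=0 S=35.3668 intr=75.2432 cont=73.2838 V=75.2432[EX]; j=1 S=51.1786 intr=59.4314 cont=57.4720 V=59.4314[EX]; j=2 S=74.0595 intr=36.5505 cont=34.5911 V=36.5505[EX]; j=3 S=107.1700 intr=3.4400 cont=10.5176 V=10.5176[hold]; j=4 S=155.0836 intr=0.0000 cont=0.0000 V=0.0000[hold]; j=5 S=224.4183 intr=0.0000 cont=0.0000 V=0.0000[hold]; j=6 S=324.7512 intr=0.0000 cont=0.0000 V=0.0000[hold]  S*(6)=74.0595
k=5: j=0 S=42.5444 intr=68.0656 cont=66.1063 V=68.0656[EX]; j=1 S=61.5651 intr=49.0449 cont=47.0855 V=49.0449[EX]; j=2 S=89.0896 intr=21.5204 cont=23.0542 V=23.0542[hold]; j=3 S=128.9198 intr=0.0000 cont=5.1402 V=5.1402[hold]; j=4 S=186.5572 intr=0.0000 cont=0.0000 V=0.0000[hold]; j=5 S=269.9632 intr=0.0000 cont=0.0000 V=0.0000[hold]  S*(5)=61.5651
k=4: j=0 S=51.1786 intr=59.4314 cont=57.4720 V=59.4314[EX]; j=1 S=74.0595 intr=36.5505 cont=35.3482 V=36.5505[EX]; j=2 S=107.1700 intr=3.4400 cont=13.8042 V=13.8042[hold]; j=3 S=155.0836 intr=0.0000 cont=2.5122 V=2.5122[hold]; j=4 S=224.4183 intr=0.0000 cont=0.0000 V=0.0000[hold]  S*(4)=74.0595
k=3: j=0 S=61.5651 intr=49.0449 cont=47.0855 V=49.0449[EX]; j=1 S=89.0896 intr=21.5204 cont=24.6764 V=24.6764[hold]; j=2 S=128.9198 intr=0.0000 cont=7.9864 V=7.9864[hold]; j=3 S=186.5572 intr=0.0000 cont=1.2278 V=1.2278[hold]  S*(3)=61.5651
k=2: j=0 S=74.0595 intr=36.5505 cont=36.1488 V=36.5505[EX]; j=1 S=107.1700 intr=3.4400 cont=16.0017 V=16.0017[hold]; j=2 S=155.0836 intr=0.0000 cont=4.5091 V=4.5091[hold]  S*(2)=74.0595
k=1: j=0 S=89.0896 intr=21.5204 cont=25.7610 V=25.7610[hold]; j=1 S=128.9198 intr=0.0000 cont=10.0460 V=10.0460[hold]  S*(1)=-
k=0: j=0 S=107.1700 intr=3.4400 cont=17.5483 V=17.5483[hold]  S*(0)=-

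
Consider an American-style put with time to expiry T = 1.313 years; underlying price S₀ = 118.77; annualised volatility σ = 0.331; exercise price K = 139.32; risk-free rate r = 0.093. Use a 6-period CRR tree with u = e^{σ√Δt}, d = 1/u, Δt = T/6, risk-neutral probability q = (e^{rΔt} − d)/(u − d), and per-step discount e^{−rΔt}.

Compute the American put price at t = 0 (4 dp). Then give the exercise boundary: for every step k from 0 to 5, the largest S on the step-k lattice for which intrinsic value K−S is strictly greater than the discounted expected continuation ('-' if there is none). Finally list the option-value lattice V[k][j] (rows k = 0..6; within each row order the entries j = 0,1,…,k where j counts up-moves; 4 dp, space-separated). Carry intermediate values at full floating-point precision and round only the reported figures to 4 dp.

Δt=0.21883  u=1.16747  d=0.85655  q=0.52749  discount=0.97985
step 6 (expiry): payoffs max(K−S,0) = 92.4140 75.3876 52.1807 20.5500 0.0000 0.0000 0.0000
step 5: (k=5,j=0): S=54.7614, (K−S)⁺=84.5586, hold=81.7519 ⇒ V=84.5586 exercise | (k=5,j=1): S=74.6393, (K−S)⁺=64.6807, hold=61.8740 ⇒ V=64.6807 exercise | (k=5,j=2): S=101.7326, (K−S)⁺=37.5874, hold=34.7806 ⇒ V=37.5874 exercise | (k=5,j=3): S=138.6606, (K−S)⁺=0.6594, hold=9.5144 ⇒ V=9.5144 continue | (k=5,j=4): S=188.9931, (K−S)⁺=0.0000, hold=0.0000 ⇒ V=0.0000 continue | (k=5,j=5): S=257.5958, (K−S)⁺=0.0000, hold=0.0000 ⇒ V=0.0000 continue  boundary S*=101.7326
step 4: (k=4,j=0): S=63.9324, (K−S)⁺=75.3876, hold=72.5809 ⇒ V=75.3876 exercise | (k=4,j=1): S=87.1393, (K−S)⁺=52.1807, hold=49.3740 ⇒ V=52.1807 exercise | (k=4,j=2): S=118.7700, (K−S)⁺=20.5500, hold=22.3202 ⇒ V=22.3202 continue | (k=4,j=3): S=161.8824, (K−S)⁺=0.0000, hold=4.4050 ⇒ V=4.4050 continue | (k=4,j=4): S=220.6441, (K−S)⁺=0.0000, hold=0.0000 ⇒ V=0.0000 continue  boundary S*=87.1393
step 3: (k=3,j=0): S=74.6393, (K−S)⁺=64.6807, hold=61.8740 ⇒ V=64.6807 exercise | (k=3,j=1): S=101.7326, (K−S)⁺=37.5874, hold=35.6956 ⇒ V=37.5874 exercise | (k=3,j=2): S=138.6606, (K−S)⁺=0.6594, hold=12.6108 ⇒ V=12.6108 continue | (k=3,j=3): S=188.9931, (K−S)⁺=0.0000, hold=2.0395 ⇒ V=2.0395 continue  boundary S*=101.7326
step 2: (k=2,j=0): S=87.1393, (K−S)⁺=52.1807, hold=49.3740 ⇒ V=52.1807 exercise | (k=2,j=1): S=118.7700, (K−S)⁺=20.5500, hold=23.9206 ⇒ V=23.9206 continue | (k=2,j=2): S=161.8824, (K−S)⁺=0.0000, hold=6.8928 ⇒ V=6.8928 continue  boundary S*=87.1393
step 1: (k=1,j=0): S=101.7326, (K−S)⁺=37.5874, hold=36.5228 ⇒ V=37.5874 exercise | (k=1,j=1): S=138.6606, (K−S)⁺=0.6594, hold=14.6376 ⇒ V=14.6376 continue  boundary S*=101.7326
step 0: (k=0,j=0): S=118.7700, (K−S)⁺=20.5500, hold=24.9681 ⇒ V=24.9681 continue  boundary S*=-

price = 24.9681
boundary = - 101.7326 87.1393 101.7326 87.1393 101.7326
tree:
24.9681
37.5874 14.6376
52.1807 23.9206 6.8928
64.6807 37.5874 12.6108 2.0395
75.3876 52.1807 22.3202 4.4050 0.0000
84.5586 64.6807 37.5874 9.5144 0.0000 0.0000
92.4140 75.3876 52.1807 20.5500 0.0000 0.0000 0.0000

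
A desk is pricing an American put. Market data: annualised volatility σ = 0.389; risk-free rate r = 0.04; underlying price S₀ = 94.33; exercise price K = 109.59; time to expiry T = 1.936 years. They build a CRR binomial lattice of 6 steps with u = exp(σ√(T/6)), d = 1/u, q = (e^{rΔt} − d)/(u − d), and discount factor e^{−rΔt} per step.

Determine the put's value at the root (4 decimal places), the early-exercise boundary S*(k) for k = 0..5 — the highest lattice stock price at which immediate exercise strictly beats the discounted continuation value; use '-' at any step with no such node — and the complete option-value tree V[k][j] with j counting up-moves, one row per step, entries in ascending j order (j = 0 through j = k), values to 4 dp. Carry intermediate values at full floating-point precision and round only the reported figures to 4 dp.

price = 26.7781
boundary = - - 60.6346 48.6134 60.6346 75.6285
tree:
26.7781
36.8637 16.3259
48.9554 24.4628 7.7486
60.9766 35.4010 13.0017 2.1348
70.6145 48.9554 21.3379 4.1123 0.0000
78.3417 60.9766 33.9615 7.9217 0.0000 0.0000
84.5368 70.6145 48.9554 15.2600 0.0000 0.0000 0.0000

Δt=0.32267, u=1.24728, d=0.80174, q=0.47414, disc=e^(-rΔt)=0.98718
k=6 terminal: V=max(K-S,0) → 84.5368 70.6145 48.9554 15.2600 0.0000 0.0000 0.0000
k=5: j=0 S=31.2483 intr=78.3417 cont=76.9363 V=78.3417[EX]; j=1 S=48.6134 intr=60.9766 cont=59.5712 V=60.9766[EX]; j=2 S=75.6285 intr=33.9615 cont=32.5562 V=33.9615[EX]; j=3 S=117.6561 intr=0.0000 cont=7.9217 V=7.9217[hold]; j=4 S=183.0390 intr=0.0000 cont=0.0000 V=0.0000[hold]; j=5 S=284.7559 intr=0.0000 cont=0.0000 V=0.0000[hold]  S*(5)=75.6285
k=4: j=0 S=38.9755 intr=70.6145 cont=69.2092 V=70.6145[EX]; j=1 S=60.6346 intr=48.9554 cont=47.5500 V=48.9554[EX]; j=2 S=94.3300 intr=15.2600 cont=21.3379 V=21.3379[hold]; j=3 S=146.7503 intr=0.0000 cont=4.1123 V=4.1123[hold]; j=4 S=228.3012 intr=0.0000 cont=0.0000 V=0.0000[hold]  S*(4)=60.6346
k=3: j=0 S=48.6134 intr=60.9766 cont=59.5712 V=60.9766[EX]; j=1 S=75.6285 intr=33.9615 cont=35.4010 V=35.4010[hold]; j=2 S=117.6561 intr=0.0000 cont=13.0017 V=13.0017[hold]; j=3 S=183.0390 intr=0.0000 cont=2.1348 V=2.1348[hold]  S*(3)=48.6134
k=2: j=0 S=60.6346 intr=48.9554 cont=48.2238 V=48.9554[EX]; j=1 S=94.3300 intr=15.2600 cont=24.4628 V=24.4628[hold]; j=2 S=146.7503 intr=0.0000 cont=7.7486 V=7.7486[hold]  S*(2)=60.6346
k=1: j=0 S=75.6285 intr=33.9615 cont=36.8637 V=36.8637[hold]; j=1 S=117.6561 intr=0.0000 cont=16.3259 V=16.3259[hold]  S*(1)=-
k=0: j=0 S=94.3300 intr=15.2600 cont=26.7781 V=26.7781[hold]  S*(0)=-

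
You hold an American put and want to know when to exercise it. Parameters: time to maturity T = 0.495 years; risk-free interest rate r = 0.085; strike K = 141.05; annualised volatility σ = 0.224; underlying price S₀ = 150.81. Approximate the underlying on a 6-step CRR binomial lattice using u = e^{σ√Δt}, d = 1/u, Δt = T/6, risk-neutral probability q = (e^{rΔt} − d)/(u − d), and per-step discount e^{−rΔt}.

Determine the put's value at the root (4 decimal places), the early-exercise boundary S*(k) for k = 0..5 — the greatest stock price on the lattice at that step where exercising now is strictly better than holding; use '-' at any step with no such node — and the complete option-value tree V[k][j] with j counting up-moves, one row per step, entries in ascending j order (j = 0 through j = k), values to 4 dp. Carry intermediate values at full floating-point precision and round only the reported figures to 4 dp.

price = 3.7483
boundary = - - - 124.3380 116.5901 124.3380
tree:
3.7483
6.3908 1.5334
10.5488 2.9118 0.3724
16.7120 5.4061 0.8128 0.0000
24.4599 9.7280 1.7739 0.0000 0.0000
31.7250 16.7120 3.8715 0.0000 0.0000 0.0000
38.5374 24.4599 8.4493 0.0000 0.0000 0.0000 0.0000

params: Δt=0.08250 u=1.06645 d=0.93769 q=0.53857 e^(-rΔt)=0.99301
t_6 payoffs: 38.5374 24.4599 8.4493 0.0000 0.0000 0.0000 0.0000
t_5: node(5,0) S=109.3250 payoff=31.7250 vs cont=30.7393 → 31.7250 [stop]  node(5,1) S=124.3380 payoff=16.7120 vs cont=15.7264 → 16.7120 [stop]  node(5,2) S=141.4126 payoff=0.0000 vs cont=3.8715 → 3.8715 [wait]  node(5,3) S=160.8319 payoff=0.0000 vs cont=0.0000 → 0.0000 [wait]  node(5,4) S=182.9180 payoff=0.0000 vs cont=0.0000 → 0.0000 [wait]  node(5,5) S=208.0371 payoff=0.0000 vs cont=0.0000 → 0.0000 [wait]  ⇒ S*(5)=124.3380
t_4: node(4,0) S=116.5901 payoff=24.4599 vs cont=23.4742 → 24.4599 [stop]  node(4,1) S=132.6007 payoff=8.4493 vs cont=9.7280 → 9.7280 [wait]  node(4,2) S=150.8100 payoff=0.0000 vs cont=1.7739 → 1.7739 [wait]  node(4,3) S=171.5198 payoff=0.0000 vs cont=0.0000 → 0.0000 [wait]  node(4,4) S=195.0736 payoff=0.0000 vs cont=0.0000 → 0.0000 [wait]  ⇒ S*(4)=116.5901
t_3: node(3,0) S=124.3380 payoff=16.7120 vs cont=16.4103 → 16.7120 [stop]  node(3,1) S=141.4126 payoff=0.0000 vs cont=5.4061 → 5.4061 [wait]  node(3,2) S=160.8319 payoff=0.0000 vs cont=0.8128 → 0.8128 [wait]  node(3,3) S=182.9180 payoff=0.0000 vs cont=0.0000 → 0.0000 [wait]  ⇒ S*(3)=124.3380
t_2: node(2,0) S=132.6007 payoff=8.4493 vs cont=10.5488 → 10.5488 [wait]  node(2,1) S=150.8100 payoff=0.0000 vs cont=2.9118 → 2.9118 [wait]  node(2,2) S=171.5198 payoff=0.0000 vs cont=0.3724 → 0.3724 [wait]  ⇒ S*(2)=-
t_1: node(1,0) S=141.4126 payoff=0.0000 vs cont=6.3908 → 6.3908 [wait]  node(1,1) S=160.8319 payoff=0.0000 vs cont=1.5334 → 1.5334 [wait]  ⇒ S*(1)=-
t_0: node(0,0) S=150.8100 payoff=0.0000 vs cont=3.7483 → 3.7483 [wait]  ⇒ S*(0)=-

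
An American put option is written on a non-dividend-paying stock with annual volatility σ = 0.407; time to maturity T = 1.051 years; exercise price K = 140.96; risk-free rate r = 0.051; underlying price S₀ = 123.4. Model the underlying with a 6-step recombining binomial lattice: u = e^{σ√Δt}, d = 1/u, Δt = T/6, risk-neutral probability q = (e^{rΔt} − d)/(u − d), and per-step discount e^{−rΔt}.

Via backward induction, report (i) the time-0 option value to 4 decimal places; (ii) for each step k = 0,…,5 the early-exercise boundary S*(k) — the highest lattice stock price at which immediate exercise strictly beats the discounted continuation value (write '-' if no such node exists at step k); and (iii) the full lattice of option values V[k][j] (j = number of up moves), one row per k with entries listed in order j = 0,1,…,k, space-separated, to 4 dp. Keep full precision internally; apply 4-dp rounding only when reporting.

Δt=0.17517  u=1.18571  d=0.84338  q=0.48373  discount=0.99111
step 6 (expiry): payoffs max(K−S,0) = 96.5536 78.5288 53.1875 17.5600 0.0000 0.0000 0.0000
step 5: (k=5,j=0): S=52.6531, (K−S)⁺=88.3069, hold=87.0533 ⇒ V=88.3069 exercise | (k=5,j=1): S=74.0253, (K−S)⁺=66.9347, hold=65.6810 ⇒ V=66.9347 exercise | (k=5,j=2): S=104.0727, (K−S)⁺=36.8873, hold=35.6336 ⇒ V=36.8873 exercise | (k=5,j=3): S=146.3166, (K−S)⁺=0.0000, hold=8.9851 ⇒ V=8.9851 continue | (k=5,j=4): S=205.7075, (K−S)⁺=0.0000, hold=0.0000 ⇒ V=0.0000 continue | (k=5,j=5): S=289.2056, (K−S)⁺=0.0000, hold=0.0000 ⇒ V=0.0000 continue  boundary S*=104.0727
step 4: (k=4,j=0): S=62.4312, (K−S)⁺=78.5288, hold=77.2751 ⇒ V=78.5288 exercise | (k=4,j=1): S=87.7725, (K−S)⁺=53.1875, hold=51.9338 ⇒ V=53.1875 exercise | (k=4,j=2): S=123.4000, (K−S)⁺=17.5600, hold=23.1821 ⇒ V=23.1821 continue | (k=4,j=3): S=173.4889, (K−S)⁺=0.0000, hold=4.5975 ⇒ V=4.5975 continue | (k=4,j=4): S=243.9093, (K−S)⁺=0.0000, hold=0.0000 ⇒ V=0.0000 continue  boundary S*=87.7725
step 3: (k=3,j=0): S=74.0253, (K−S)⁺=66.9347, hold=65.6810 ⇒ V=66.9347 exercise | (k=3,j=1): S=104.0727, (K−S)⁺=36.8873, hold=38.3290 ⇒ V=38.3290 continue | (k=3,j=2): S=146.3166, (K−S)⁺=0.0000, hold=14.0659 ⇒ V=14.0659 continue | (k=3,j=3): S=205.7075, (K−S)⁺=0.0000, hold=2.3524 ⇒ V=2.3524 continue  boundary S*=74.0253
step 2: (k=2,j=0): S=87.7725, (K−S)⁺=53.1875, hold=52.6250 ⇒ V=53.1875 exercise | (k=2,j=1): S=123.4000, (K−S)⁺=17.5600, hold=26.3557 ⇒ V=26.3557 continue | (k=2,j=2): S=173.4889, (K−S)⁺=0.0000, hold=8.3251 ⇒ V=8.3251 continue  boundary S*=87.7725
step 1: (k=1,j=0): S=104.0727, (K−S)⁺=36.8873, hold=39.8506 ⇒ V=39.8506 continue | (k=1,j=1): S=146.3166, (K−S)⁺=0.0000, hold=17.4769 ⇒ V=17.4769 continue  boundary S*=-
step 0: (k=0,j=0): S=123.4000, (K−S)⁺=17.5600, hold=28.7696 ⇒ V=28.7696 continue  boundary S*=-

price = 28.7696
boundary = - - 87.7725 74.0253 87.7725 104.0727
tree:
28.7696
39.8506 17.4769
53.1875 26.3557 8.3251
66.9347 38.3290 14.0659 2.3524
78.5288 53.1875 23.1821 4.5975 0.0000
88.3069 66.9347 36.8873 8.9851 0.0000 0.0000
96.5536 78.5288 53.1875 17.5600 0.0000 0.0000 0.0000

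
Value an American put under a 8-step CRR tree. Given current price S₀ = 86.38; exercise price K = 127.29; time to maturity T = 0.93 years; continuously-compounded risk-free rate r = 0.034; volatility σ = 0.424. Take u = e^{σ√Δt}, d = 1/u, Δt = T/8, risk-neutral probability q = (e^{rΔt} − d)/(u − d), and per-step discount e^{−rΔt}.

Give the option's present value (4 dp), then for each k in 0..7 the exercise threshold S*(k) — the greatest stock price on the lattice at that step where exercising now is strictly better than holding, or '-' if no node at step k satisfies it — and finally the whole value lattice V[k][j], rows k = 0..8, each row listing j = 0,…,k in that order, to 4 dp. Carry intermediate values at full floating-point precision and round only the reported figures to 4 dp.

Δt=0.11625, u=1.15554, d=0.86540, q=0.47757, disc=e^(-rΔt)=0.99606
k=8 terminal: V=max(K-S,0) → 100.1166 91.0063 78.8417 62.5987 40.9100 11.9498 0.0000 0.0000 0.0000
k=7: j=0 S=31.3998 intr=95.8902 cont=95.3880 V=95.8902[EX]; j=1 S=41.9271 intr=85.3629 cont=84.8608 V=85.3629[EX]; j=2 S=55.9838 intr=71.3062 cont=70.8041 V=71.3062[EX]; j=3 S=74.7532 intr=52.5368 cont=52.0347 V=52.5368[EX]; j=4 S=99.8152 intr=27.4748 cont=26.9726 V=27.4748[EX]; j=5 S=133.2798 intr=0.0000 cont=6.2183 V=6.2183[hold]; j=6 S=177.9637 intr=0.0000 cont=0.0000 V=0.0000[hold]; j=7 S=237.6287 intr=0.0000 cont=0.0000 V=0.0000[hold]  S*(7)=99.8152
k=6: j=0 S=36.2837 intr=91.0063 cont=90.5042 V=91.0063[EX]; j=1 S=48.4483 intr=78.8417 cont=78.3396 V=78.8417[EX]; j=2 S=64.6913 intr=62.5987 cont=62.0966 V=62.5987[EX]; j=3 S=86.3800 intr=40.9100 cont=40.4079 V=40.9100[EX]; j=4 S=115.3402 intr=11.9498 cont=17.2550 V=17.2550[hold]; j=5 S=154.0096 intr=0.0000 cont=3.2358 V=3.2358[hold]; j=6 S=205.6436 intr=0.0000 cont=0.0000 V=0.0000[hold]  S*(6)=86.3800
k=5: j=0 S=41.9271 intr=85.3629 cont=84.8608 V=85.3629[EX]; j=1 S=55.9838 intr=71.3062 cont=70.8041 V=71.3062[EX]; j=2 S=74.7532 intr=52.5368 cont=52.0347 V=52.5368[EX]; j=3 S=99.8152 intr=27.4748 cont=29.4962 V=29.4962[hold]; j=4 S=133.2798 intr=0.0000 cont=10.5182 V=10.5182[hold]; j=5 S=177.9637 intr=0.0000 cont=1.6838 V=1.6838[hold]  S*(5)=74.7532
k=4: j=0 S=48.4483 intr=78.8417 cont=78.3396 V=78.8417[EX]; j=1 S=64.6913 intr=62.5987 cont=62.0966 V=62.5987[EX]; j=2 S=86.3800 intr=40.9100 cont=41.3695 V=41.3695[hold]; j=3 S=115.3402 intr=11.9498 cont=20.3522 V=20.3522[hold]; j=4 S=154.0096 intr=0.0000 cont=6.2743 V=6.2743[hold]  S*(4)=64.6913
k=3: j=0 S=55.9838 intr=71.3062 cont=70.8041 V=71.3062[EX]; j=1 S=74.7532 intr=52.5368 cont=52.2533 V=52.5368[EX]; j=2 S=99.8152 intr=27.4748 cont=31.2086 V=31.2086[hold]; j=3 S=133.2798 intr=0.0000 cont=13.5752 V=13.5752[hold]  S*(3)=74.7532
k=2: j=0 S=64.6913 intr=62.5987 cont=62.0966 V=62.5987[EX]; j=1 S=86.3800 intr=40.9100 cont=42.1840 V=42.1840[hold]; j=2 S=115.3402 intr=11.9498 cont=22.6975 V=22.6975[hold]  S*(2)=64.6913
k=1: j=0 S=74.7532 intr=52.5368 cont=52.6408 V=52.6408[hold]; j=1 S=99.8152 intr=27.4748 cont=32.7482 V=32.7482[hold]  S*(1)=-
k=0: j=0 S=86.3800 intr=40.9100 cont=42.9704 V=42.9704[hold]  S*(0)=-

price = 42.9704
boundary = - - 64.6913 74.7532 64.6913 74.7532 86.3800 99.8152
tree:
42.9704
52.6408 32.7482
62.5987 42.1840 22.6975
71.3062 52.5368 31.2086 13.5752
78.8417 62.5987 41.3695 20.3522 6.2743
85.3629 71.3062 52.5368 29.4962 10.5182 1.6838
91.0063 78.8417 62.5987 40.9100 17.2550 3.2358 0.0000
95.8902 85.3629 71.3062 52.5368 27.4748 6.2183 0.0000 0.0000
100.1166 91.0063 78.8417 62.5987 40.9100 11.9498 0.0000 0.0000 0.0000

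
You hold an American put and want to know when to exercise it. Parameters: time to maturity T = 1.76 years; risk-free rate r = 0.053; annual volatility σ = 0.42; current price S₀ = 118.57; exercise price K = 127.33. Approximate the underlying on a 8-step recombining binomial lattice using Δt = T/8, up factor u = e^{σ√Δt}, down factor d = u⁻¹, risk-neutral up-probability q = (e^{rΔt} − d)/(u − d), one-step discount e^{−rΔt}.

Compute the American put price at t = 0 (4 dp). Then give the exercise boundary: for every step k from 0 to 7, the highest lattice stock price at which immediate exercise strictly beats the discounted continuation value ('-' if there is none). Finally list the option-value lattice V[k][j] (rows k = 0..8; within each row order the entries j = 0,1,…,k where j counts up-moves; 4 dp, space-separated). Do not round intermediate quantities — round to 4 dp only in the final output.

price = 26.4751
boundary = - - - 65.6614 79.9586 65.6614 79.9586 97.3688
tree:
26.4751
36.2299 16.5740
48.0807 24.3008 8.6242
61.6686 34.5627 13.7985 3.2400
73.4093 47.3714 21.5572 5.7464 0.6090
83.0507 61.6686 32.6459 10.0939 1.1861 0.0000
90.9682 73.4093 47.3714 17.5211 2.3098 0.0000 0.0000
97.4700 83.0507 61.6686 29.9612 4.4982 0.0000 0.0000 0.0000
102.8091 90.9682 73.4093 47.3714 8.7600 0.0000 0.0000 0.0000 0.0000

params: Δt=0.22000 u=1.21774 d=0.82119 q=0.48049 e^(-rΔt)=0.98841
t_8 payoffs: 102.8091 90.9682 73.4093 47.3714 8.7600 0.0000 0.0000 0.0000 0.0000
t_7: node(7,0) S=29.8600 payoff=97.4700 vs cont=95.9939 → 97.4700 [stop]  node(7,1) S=44.2793 payoff=83.0507 vs cont=81.5747 → 83.0507 [stop]  node(7,2) S=65.6614 payoff=61.6686 vs cont=60.1926 → 61.6686 [stop]  node(7,3) S=97.3688 payoff=29.9612 vs cont=28.4851 → 29.9612 [stop]  node(7,4) S=144.3875 payoff=0.0000 vs cont=4.4982 → 4.4982 [wait]  node(7,5) S=214.1113 payoff=0.0000 vs cont=0.0000 → 0.0000 [wait]  node(7,6) S=317.5041 payoff=0.0000 vs cont=0.0000 → 0.0000 [wait]  node(7,7) S=470.8247 payoff=0.0000 vs cont=0.0000 → 0.0000 [wait]  ⇒ S*(7)=97.3688
t_6: node(6,0) S=36.3618 payoff=90.9682 vs cont=89.4922 → 90.9682 [stop]  node(6,1) S=53.9207 payoff=73.4093 vs cont=71.9333 → 73.4093 [stop]  node(6,2) S=79.9586 payoff=47.3714 vs cont=45.8954 → 47.3714 [stop]  node(6,3) S=118.5700 payoff=8.7600 vs cont=17.5211 → 17.5211 [wait]  node(6,4) S=175.8266 payoff=0.0000 vs cont=2.3098 → 2.3098 [wait]  node(6,5) S=260.7321 payoff=0.0000 vs cont=0.0000 → 0.0000 [wait]  node(6,6) S=386.6378 payoff=0.0000 vs cont=0.0000 → 0.0000 [wait]  ⇒ S*(6)=79.9586
t_5: node(5,0) S=44.2793 payoff=83.0507 vs cont=81.5747 → 83.0507 [stop]  node(5,1) S=65.6614 payoff=61.6686 vs cont=60.1926 → 61.6686 [stop]  node(5,2) S=97.3688 payoff=29.9612 vs cont=32.6459 → 32.6459 [wait]  node(5,3) S=144.3875 payoff=0.0000 vs cont=10.0939 → 10.0939 [wait]  node(5,4) S=214.1113 payoff=0.0000 vs cont=1.1861 → 1.1861 [wait]  node(5,5) S=317.5041 payoff=0.0000 vs cont=0.0000 → 0.0000 [wait]  ⇒ S*(5)=65.6614
t_4: node(4,0) S=53.9207 payoff=73.4093 vs cont=71.9333 → 73.4093 [stop]  node(4,1) S=79.9586 payoff=47.3714 vs cont=47.1704 → 47.3714 [stop]  node(4,2) S=118.5700 payoff=8.7600 vs cont=21.5572 → 21.5572 [wait]  node(4,3) S=175.8266 payoff=0.0000 vs cont=5.7464 → 5.7464 [wait]  node(4,4) S=260.7321 payoff=0.0000 vs cont=0.6090 → 0.6090 [wait]  ⇒ S*(4)=79.9586
t_3: node(3,0) S=65.6614 payoff=61.6686 vs cont=60.1926 → 61.6686 [stop]  node(3,1) S=97.3688 payoff=29.9612 vs cont=34.5627 → 34.5627 [wait]  node(3,2) S=144.3875 payoff=0.0000 vs cont=13.7985 → 13.7985 [wait]  node(3,3) S=214.1113 payoff=0.0000 vs cont=3.2400 → 3.2400 [wait]  ⇒ S*(3)=65.6614
t_2: node(2,0) S=79.9586 payoff=47.3714 vs cont=48.0807 → 48.0807 [wait]  node(2,1) S=118.5700 payoff=8.7600 vs cont=24.3008 → 24.3008 [wait]  node(2,2) S=175.8266 payoff=0.0000 vs cont=8.6242 → 8.6242 [wait]  ⇒ S*(2)=-
t_1: node(1,0) S=97.3688 payoff=29.9612 vs cont=36.2299 → 36.2299 [wait]  node(1,1) S=144.3875 payoff=0.0000 vs cont=16.5740 → 16.5740 [wait]  ⇒ S*(1)=-
t_0: node(0,0) S=118.5700 payoff=8.7600 vs cont=26.4751 → 26.4751 [wait]  ⇒ S*(0)=-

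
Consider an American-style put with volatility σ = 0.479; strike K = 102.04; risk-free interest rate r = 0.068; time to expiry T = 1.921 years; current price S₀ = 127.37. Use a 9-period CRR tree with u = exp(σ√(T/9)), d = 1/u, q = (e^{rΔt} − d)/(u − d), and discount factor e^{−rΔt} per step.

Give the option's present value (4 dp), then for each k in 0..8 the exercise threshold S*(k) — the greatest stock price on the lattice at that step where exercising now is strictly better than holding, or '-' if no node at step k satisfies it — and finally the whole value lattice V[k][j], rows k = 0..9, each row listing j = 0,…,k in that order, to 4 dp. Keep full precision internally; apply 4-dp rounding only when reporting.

price = 13.5306
boundary = - - - - 52.5573 42.1235 52.5573 65.5755 81.8182
tree:
13.5306
19.5851 7.3241
27.5755 11.4469 3.0398
37.6096 17.4470 5.2360 0.7312
49.4827 25.7772 8.8719 1.4204 0.0000
59.9165 36.6191 14.7103 2.7590 0.0000 0.0000
68.2790 49.4827 23.6733 5.3593 0.0000 0.0000 0.0000
74.9813 59.9165 36.4645 10.4104 0.0000 0.0000 0.0000 0.0000
80.3531 68.2790 49.4827 20.2218 0.0000 0.0000 0.0000 0.0000 0.0000
84.6584 74.9813 59.9165 36.4645 0.0000 0.0000 0.0000 0.0000 0.0000 0.0000

params: Δt=0.21344 u=1.24770 d=0.80148 q=0.47766 e^(-rΔt)=0.98559
t_9 payoffs: 84.6584 74.9813 59.9165 36.4645 0.0000 0.0000 0.0000 0.0000 0.0000 0.0000
t_8: node(8,0) S=21.6869 payoff=80.3531 vs cont=78.8827 → 80.3531 [stop]  node(8,1) S=33.7610 payoff=68.2790 vs cont=66.8086 → 68.2790 [stop]  node(8,2) S=52.5573 payoff=49.4827 vs cont=48.0124 → 49.4827 [stop]  node(8,3) S=81.8182 payoff=20.2218 vs cont=18.7723 → 20.2218 [stop]  node(8,4) S=127.3700 payoff=0.0000 vs cont=0.0000 → 0.0000 [wait]  node(8,5) S=198.2825 payoff=0.0000 vs cont=0.0000 → 0.0000 [wait]  node(8,6) S=308.6751 payoff=0.0000 vs cont=0.0000 → 0.0000 [wait]  node(8,7) S=480.5281 payoff=0.0000 vs cont=0.0000 → 0.0000 [wait]  node(8,8) S=748.0592 payoff=0.0000 vs cont=0.0000 → 0.0000 [wait]  ⇒ S*(8)=81.8182
t_7: node(7,0) S=27.0587 payoff=74.9813 vs cont=73.5110 → 74.9813 [stop]  node(7,1) S=42.1235 payoff=59.9165 vs cont=58.4462 → 59.9165 [stop]  node(7,2) S=65.5755 payoff=36.4645 vs cont=34.9942 → 36.4645 [stop]  node(7,3) S=102.0842 payoff=0.0000 vs cont=10.4104 → 10.4104 [wait]  node(7,4) S=158.9190 payoff=0.0000 vs cont=0.0000 → 0.0000 [wait]  node(7,5) S=247.3962 payoff=0.0000 vs cont=0.0000 → 0.0000 [wait]  node(7,6) S=385.1325 payoff=0.0000 vs cont=0.0000 → 0.0000 [wait]  node(7,7) S=599.5527 payoff=0.0000 vs cont=0.0000 → 0.0000 [wait]  ⇒ S*(7)=65.5755
t_6: node(6,0) S=33.7610 payoff=68.2790 vs cont=66.8086 → 68.2790 [stop]  node(6,1) S=52.5573 payoff=49.4827 vs cont=48.0124 → 49.4827 [stop]  node(6,2) S=81.8182 payoff=20.2218 vs cont=23.6733 → 23.6733 [wait]  node(6,3) S=127.3700 payoff=0.0000 vs cont=5.3593 → 5.3593 [wait]  node(6,4) S=198.2825 payoff=0.0000 vs cont=0.0000 → 0.0000 [wait]  node(6,5) S=308.6751 payoff=0.0000 vs cont=0.0000 → 0.0000 [wait]  node(6,6) S=480.5281 payoff=0.0000 vs cont=0.0000 → 0.0000 [wait]  ⇒ S*(6)=52.5573
t_5: node(5,0) S=42.1235 payoff=59.9165 vs cont=58.4462 → 59.9165 [stop]  node(5,1) S=65.5755 payoff=36.4645 vs cont=36.6191 → 36.6191 [wait]  node(5,2) S=102.0842 payoff=0.0000 vs cont=14.7103 → 14.7103 [wait]  node(5,3) S=158.9190 payoff=0.0000 vs cont=2.7590 → 2.7590 [wait]  node(5,4) S=247.3962 payoff=0.0000 vs cont=0.0000 → 0.0000 [wait]  node(5,5) S=385.1325 payoff=0.0000 vs cont=0.0000 → 0.0000 [wait]  ⇒ S*(5)=42.1235
t_4: node(4,0) S=52.5573 payoff=49.4827 vs cont=48.0852 → 49.4827 [stop]  node(4,1) S=81.8182 payoff=20.2218 vs cont=25.7772 → 25.7772 [wait]  node(4,2) S=127.3700 payoff=0.0000 vs cont=8.8719 → 8.8719 [wait]  node(4,3) S=198.2825 payoff=0.0000 vs cont=1.4204 → 1.4204 [wait]  node(4,4) S=308.6751 payoff=0.0000 vs cont=0.0000 → 0.0000 [wait]  ⇒ S*(4)=52.5573
t_3: node(3,0) S=65.5755 payoff=36.4645 vs cont=37.6096 → 37.6096 [wait]  node(3,1) S=102.0842 payoff=0.0000 vs cont=17.4470 → 17.4470 [wait]  node(3,2) S=158.9190 payoff=0.0000 vs cont=5.2360 → 5.2360 [wait]  node(3,3) S=247.3962 payoff=0.0000 vs cont=0.7312 → 0.7312 [wait]  ⇒ S*(3)=-
t_2: node(2,0) S=81.8182 payoff=20.2218 vs cont=27.5755 → 27.5755 [wait]  node(2,1) S=127.3700 payoff=0.0000 vs cont=11.4469 → 11.4469 [wait]  node(2,2) S=198.2825 payoff=0.0000 vs cont=3.0398 → 3.0398 [wait]  ⇒ S*(2)=-
t_1: node(1,0) S=102.0842 payoff=0.0000 vs cont=19.5851 → 19.5851 [wait]  node(1,1) S=158.9190 payoff=0.0000 vs cont=7.3241 → 7.3241 [wait]  ⇒ S*(1)=-
t_0: node(0,0) S=127.3700 payoff=0.0000 vs cont=13.5306 → 13.5306 [wait]  ⇒ S*(0)=-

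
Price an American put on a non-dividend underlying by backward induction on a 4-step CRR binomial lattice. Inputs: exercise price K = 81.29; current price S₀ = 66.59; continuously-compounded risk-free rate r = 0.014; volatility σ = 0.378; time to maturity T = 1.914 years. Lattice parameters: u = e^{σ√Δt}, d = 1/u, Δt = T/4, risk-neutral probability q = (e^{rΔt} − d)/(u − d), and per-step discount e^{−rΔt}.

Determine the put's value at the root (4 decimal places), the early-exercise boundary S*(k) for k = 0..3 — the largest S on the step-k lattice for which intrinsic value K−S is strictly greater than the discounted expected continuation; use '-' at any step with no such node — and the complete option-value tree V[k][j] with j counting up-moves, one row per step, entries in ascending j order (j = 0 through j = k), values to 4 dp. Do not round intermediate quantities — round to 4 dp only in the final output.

price = 23.2472
boundary = - - 39.4724 51.2686
tree:
23.2472
31.8607 12.9705
41.8176 20.0563 4.4242
50.8997 30.0214 8.0645 0.0000
57.8921 41.8176 14.7000 0.0000 0.0000

Δt=0.47850  u=1.29885  d=0.76991  q=0.44771  discount=0.99332
step 4 (expiry): payoffs max(K−S,0) = 57.8921 41.8176 14.7000 0.0000 0.0000
step 3: (k=3,j=0): S=30.3903, (K−S)⁺=50.8997, hold=50.3569 ⇒ V=50.8997 exercise | (k=3,j=1): S=51.2686, (K−S)⁺=30.0214, hold=29.4787 ⇒ V=30.0214 exercise | (k=3,j=2): S=86.4902, (K−S)⁺=0.0000, hold=8.0645 ⇒ V=8.0645 continue | (k=3,j=3): S=145.9091, (K−S)⁺=0.0000, hold=0.0000 ⇒ V=0.0000 continue  boundary S*=51.2686
step 2: (k=2,j=0): S=39.4724, (K−S)⁺=41.8176, hold=41.2749 ⇒ V=41.8176 exercise | (k=2,j=1): S=66.5900, (K−S)⁺=14.7000, hold=20.0563 ⇒ V=20.0563 continue | (k=2,j=2): S=112.3375, (K−S)⁺=0.0000, hold=4.4242 ⇒ V=4.4242 continue  boundary S*=39.4724
step 1: (k=1,j=0): S=51.2686, (K−S)⁺=30.0214, hold=31.8607 ⇒ V=31.8607 continue | (k=1,j=1): S=86.4902, (K−S)⁺=0.0000, hold=12.9705 ⇒ V=12.9705 continue  boundary S*=-
step 0: (k=0,j=0): S=66.5900, (K−S)⁺=14.7000, hold=23.2472 ⇒ V=23.2472 continue  boundary S*=-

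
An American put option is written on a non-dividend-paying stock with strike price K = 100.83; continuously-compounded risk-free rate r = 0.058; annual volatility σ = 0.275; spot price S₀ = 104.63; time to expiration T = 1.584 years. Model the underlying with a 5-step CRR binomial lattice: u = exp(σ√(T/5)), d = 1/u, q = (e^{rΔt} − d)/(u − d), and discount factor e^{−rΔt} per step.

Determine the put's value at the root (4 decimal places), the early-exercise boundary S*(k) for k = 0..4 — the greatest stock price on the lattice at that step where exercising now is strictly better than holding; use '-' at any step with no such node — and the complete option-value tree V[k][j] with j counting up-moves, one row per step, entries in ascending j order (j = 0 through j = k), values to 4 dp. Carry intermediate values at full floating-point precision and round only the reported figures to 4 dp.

Δt=0.31680, u=1.16741, d=0.85660, q=0.52105, disc=e^(-rΔt)=0.98179
k=5 terminal: V=max(K-S,0) → 52.5744 35.0656 11.2039 0.0000 0.0000 0.0000
k=4: j=0 S=56.3338 intr=44.4962 cont=42.6604 V=44.4962[EX]; j=1 S=76.7738 intr=24.0562 cont=22.2205 V=24.0562[EX]; j=2 S=104.6300 intr=0.0000 cont=5.2684 V=5.2684[hold]; j=3 S=142.5935 intr=0.0000 cont=0.0000 V=0.0000[hold]; j=4 S=194.3314 intr=0.0000 cont=0.0000 V=0.0000[hold]  S*(4)=76.7738
k=3: j=0 S=65.7644 intr=35.0656 cont=33.2298 V=35.0656[EX]; j=1 S=89.6261 intr=11.2039 cont=14.0072 V=14.0072[hold]; j=2 S=122.1456 intr=0.0000 cont=2.4774 V=2.4774[hold]; j=3 S=166.4644 intr=0.0000 cont=0.0000 V=0.0000[hold]  S*(3)=65.7644
k=2: j=0 S=76.7738 intr=24.0562 cont=23.6545 V=24.0562[EX]; j=1 S=104.6300 intr=0.0000 cont=7.8540 V=7.8540[hold]; j=2 S=142.5935 intr=0.0000 cont=1.1650 V=1.1650[hold]  S*(2)=76.7738
k=1: j=0 S=89.6261 intr=11.2039 cont=15.3298 V=15.3298[hold]; j=1 S=122.1456 intr=0.0000 cont=4.2892 V=4.2892[hold]  S*(1)=-
k=0: j=0 S=104.6300 intr=0.0000 cont=9.4028 V=9.4028[hold]  S*(0)=-

price = 9.4028
boundary = - - 76.7738 65.7644 76.7738
tree:
9.4028
15.3298 4.2892
24.0562 7.8540 1.1650
35.0656 14.0072 2.4774 0.0000
44.4962 24.0562 5.2684 0.0000 0.0000
52.5744 35.0656 11.2039 0.0000 0.0000 0.0000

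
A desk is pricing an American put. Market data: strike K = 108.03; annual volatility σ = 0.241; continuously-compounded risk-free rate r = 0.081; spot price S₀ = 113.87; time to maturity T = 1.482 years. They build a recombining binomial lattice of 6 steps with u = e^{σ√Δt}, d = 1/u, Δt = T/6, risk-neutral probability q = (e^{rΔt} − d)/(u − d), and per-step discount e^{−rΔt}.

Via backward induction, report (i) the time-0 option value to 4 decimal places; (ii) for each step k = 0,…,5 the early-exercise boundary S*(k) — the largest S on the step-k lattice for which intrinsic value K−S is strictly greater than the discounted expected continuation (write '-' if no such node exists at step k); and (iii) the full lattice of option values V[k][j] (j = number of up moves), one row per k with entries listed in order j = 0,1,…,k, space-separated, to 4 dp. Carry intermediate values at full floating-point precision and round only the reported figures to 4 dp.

price = 6.1751
boundary = - - 89.6137 79.4981 89.6137 79.4981
tree:
6.1751
10.8631 2.6299
18.4163 5.1846 0.6711
28.5319 9.9564 1.5361 0.0000
37.5056 18.4163 3.5157 0.0000 0.0000
45.4664 28.5319 8.0465 0.0000 0.0000 0.0000
52.5286 37.5056 18.4163 0.0000 0.0000 0.0000 0.0000

params: Δt=0.24700 u=1.12724 d=0.88712 q=0.55425 e^(-rΔt)=0.98019
t_6 payoffs: 52.5286 37.5056 18.4163 0.0000 0.0000 0.0000 0.0000
t_5: node(5,0) S=62.5636 payoff=45.4664 vs cont=43.3265 → 45.4664 [stop]  node(5,1) S=79.4981 payoff=28.5319 vs cont=26.3920 → 28.5319 [stop]  node(5,2) S=101.0164 payoff=7.0136 vs cont=8.0465 → 8.0465 [wait]  node(5,3) S=128.3592 payoff=0.0000 vs cont=0.0000 → 0.0000 [wait]  node(5,4) S=163.1030 payoff=0.0000 vs cont=0.0000 → 0.0000 [wait]  node(5,5) S=207.2512 payoff=0.0000 vs cont=0.0000 → 0.0000 [wait]  ⇒ S*(5)=79.4981
t_4: node(4,0) S=70.5244 payoff=37.5056 vs cont=35.3658 → 37.5056 [stop]  node(4,1) S=89.6137 payoff=18.4163 vs cont=16.8376 → 18.4163 [stop]  node(4,2) S=113.8700 payoff=0.0000 vs cont=3.5157 → 3.5157 [wait]  node(4,3) S=144.6920 payoff=0.0000 vs cont=0.0000 → 0.0000 [wait]  node(4,4) S=183.8567 payoff=0.0000 vs cont=0.0000 → 0.0000 [wait]  ⇒ S*(4)=89.6137
t_3: node(3,0) S=79.4981 payoff=28.5319 vs cont=26.3920 → 28.5319 [stop]  node(3,1) S=101.0164 payoff=7.0136 vs cont=9.9564 → 9.9564 [wait]  node(3,2) S=128.3592 payoff=0.0000 vs cont=1.5361 → 1.5361 [wait]  node(3,3) S=163.1030 payoff=0.0000 vs cont=0.0000 → 0.0000 [wait]  ⇒ S*(3)=79.4981
t_2: node(2,0) S=89.6137 payoff=18.4163 vs cont=17.8752 → 18.4163 [stop]  node(2,1) S=113.8700 payoff=0.0000 vs cont=5.1846 → 5.1846 [wait]  node(2,2) S=144.6920 payoff=0.0000 vs cont=0.6711 → 0.6711 [wait]  ⇒ S*(2)=89.6137
t_1: node(1,0) S=101.0164 payoff=7.0136 vs cont=10.8631 → 10.8631 [wait]  node(1,1) S=128.3592 payoff=0.0000 vs cont=2.6299 → 2.6299 [wait]  ⇒ S*(1)=-
t_0: node(0,0) S=113.8700 payoff=0.0000 vs cont=6.1751 → 6.1751 [wait]  ⇒ S*(0)=-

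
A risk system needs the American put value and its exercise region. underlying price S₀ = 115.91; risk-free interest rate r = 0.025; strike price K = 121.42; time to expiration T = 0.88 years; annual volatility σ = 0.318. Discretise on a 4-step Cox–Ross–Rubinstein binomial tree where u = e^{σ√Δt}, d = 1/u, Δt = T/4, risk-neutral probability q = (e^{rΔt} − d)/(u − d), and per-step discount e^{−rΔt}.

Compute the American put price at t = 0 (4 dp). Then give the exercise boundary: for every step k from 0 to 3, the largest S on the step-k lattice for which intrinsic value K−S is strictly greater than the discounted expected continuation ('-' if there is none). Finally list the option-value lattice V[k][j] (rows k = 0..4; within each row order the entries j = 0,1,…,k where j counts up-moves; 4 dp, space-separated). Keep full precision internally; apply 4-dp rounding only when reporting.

params: Δt=0.22000 u=1.16085 d=0.86144 q=0.48120 e^(-rΔt)=0.99452
t_4 payoffs: 57.5919 35.4066 5.5100 0.0000 0.0000
t_3: node(3,0) S=74.0950 payoff=47.3250 vs cont=46.6590 → 47.3250 [stop]  node(3,1) S=99.8490 payoff=21.5710 vs cont=20.9050 → 21.5710 [stop]  node(3,2) S=134.5545 payoff=0.0000 vs cont=2.8429 → 2.8429 [wait]  node(3,3) S=181.3229 payoff=0.0000 vs cont=0.0000 → 0.0000 [wait]  ⇒ S*(3)=99.8490
t_2: node(2,0) S=86.0134 payoff=35.4066 vs cont=34.7406 → 35.4066 [stop]  node(2,1) S=115.9100 payoff=5.5100 vs cont=12.4902 → 12.4902 [wait]  node(2,2) S=156.1980 payoff=0.0000 vs cont=1.4668 → 1.4668 [wait]  ⇒ S*(2)=86.0134
t_1: node(1,0) S=99.8490 payoff=21.5710 vs cont=24.2455 → 24.2455 [wait]  node(1,1) S=134.5545 payoff=0.0000 vs cont=7.1463 → 7.1463 [wait]  ⇒ S*(1)=-
t_0: node(0,0) S=115.9100 payoff=5.5100 vs cont=15.9295 → 15.9295 [wait]  ⇒ S*(0)=-

price = 15.9295
boundary = - - 86.0134 99.8490
tree:
15.9295
24.2455 7.1463
35.4066 12.4902 1.4668
47.3250 21.5710 2.8429 0.0000
57.5919 35.4066 5.5100 0.0000 0.0000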